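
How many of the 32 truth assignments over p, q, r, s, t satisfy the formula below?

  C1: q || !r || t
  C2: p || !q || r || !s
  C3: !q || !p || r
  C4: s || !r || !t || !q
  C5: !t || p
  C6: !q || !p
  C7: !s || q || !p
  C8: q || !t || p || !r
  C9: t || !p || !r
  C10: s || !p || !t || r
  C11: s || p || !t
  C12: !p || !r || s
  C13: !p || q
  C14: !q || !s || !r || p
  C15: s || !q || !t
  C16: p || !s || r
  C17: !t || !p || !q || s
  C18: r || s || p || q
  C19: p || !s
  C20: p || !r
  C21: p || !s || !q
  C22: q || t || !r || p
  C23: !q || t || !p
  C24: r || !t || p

There are 2^5 = 32 truth assignments over (p, q, r, s, t).
Split on q. With q = true, the clauses containing q are satisfied and !q drops from the rest; 1 of the 2^4 = 16 assignments to the other variables satisfy what remains.
With q = false, by the same count on the reduced clause set, 0 assignments work.
(One model: p=F, q=T, r=F, s=F, t=F.)
Total: 1 + 0 = 1.

1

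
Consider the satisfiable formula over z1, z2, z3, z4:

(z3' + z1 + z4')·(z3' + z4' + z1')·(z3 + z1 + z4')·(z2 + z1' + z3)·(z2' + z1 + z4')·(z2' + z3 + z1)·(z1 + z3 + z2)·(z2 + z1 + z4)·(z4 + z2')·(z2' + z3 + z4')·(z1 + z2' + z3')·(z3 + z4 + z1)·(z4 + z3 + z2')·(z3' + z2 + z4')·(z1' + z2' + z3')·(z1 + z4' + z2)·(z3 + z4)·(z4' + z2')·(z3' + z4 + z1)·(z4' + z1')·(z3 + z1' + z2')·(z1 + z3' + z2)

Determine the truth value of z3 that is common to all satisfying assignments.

True

Suppose z3 = 0.
The clause (z4) is unit, so z4 = 1.
The clause (z1) is unit, so z1 = 1.
But (z1') is also a unit clause — contradiction.
So every satisfying assignment has z3 = True.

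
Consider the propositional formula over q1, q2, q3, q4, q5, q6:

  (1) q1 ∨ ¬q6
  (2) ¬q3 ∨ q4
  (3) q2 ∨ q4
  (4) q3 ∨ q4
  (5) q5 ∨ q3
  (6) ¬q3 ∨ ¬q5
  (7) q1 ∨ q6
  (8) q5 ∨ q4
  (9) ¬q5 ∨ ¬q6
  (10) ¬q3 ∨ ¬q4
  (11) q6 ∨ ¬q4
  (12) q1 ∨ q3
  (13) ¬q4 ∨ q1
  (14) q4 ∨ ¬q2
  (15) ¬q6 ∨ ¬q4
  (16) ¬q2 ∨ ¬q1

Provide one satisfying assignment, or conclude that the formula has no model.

Case q1 = True:
From the singleton clause (¬q2), q2 = False.
From the singleton clause (q4), q4 = True.
From the singleton clause (¬q3), q3 = False.
From the singleton clause (q5), q5 = True.
From the singleton clause (¬q6), q6 = False.
That conflicts with the unit clause (q6).
Backtrack on q1: now try q1 = False.
From the singleton clause (¬q6), q6 = False.
That conflicts with the unit clause (q6).
Either choice for q1 ends in contradiction.

UNSATISFIABLE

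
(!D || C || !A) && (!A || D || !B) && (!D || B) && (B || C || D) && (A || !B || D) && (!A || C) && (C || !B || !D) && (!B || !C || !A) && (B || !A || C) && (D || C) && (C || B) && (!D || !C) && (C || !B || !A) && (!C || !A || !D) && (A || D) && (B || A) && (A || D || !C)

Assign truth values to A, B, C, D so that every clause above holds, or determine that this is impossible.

Suppose D = false.
From the singleton clause (C), C = true.
From the singleton clause (A), A = true.
From the singleton clause (!B), B = false.
This assignment satisfies each clause.

A ↦ true; B ↦ false; C ↦ true; D ↦ false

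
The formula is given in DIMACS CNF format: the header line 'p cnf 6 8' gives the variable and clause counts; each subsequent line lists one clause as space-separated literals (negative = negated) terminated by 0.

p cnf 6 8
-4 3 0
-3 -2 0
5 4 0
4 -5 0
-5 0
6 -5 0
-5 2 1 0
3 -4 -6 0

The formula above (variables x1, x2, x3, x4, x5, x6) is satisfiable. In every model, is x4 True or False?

True

Suppose x4 = False.
Unit clause (x5) forces x5 = True.
That conflicts with the unit clause (¬x5).
So every satisfying assignment has x4 = True.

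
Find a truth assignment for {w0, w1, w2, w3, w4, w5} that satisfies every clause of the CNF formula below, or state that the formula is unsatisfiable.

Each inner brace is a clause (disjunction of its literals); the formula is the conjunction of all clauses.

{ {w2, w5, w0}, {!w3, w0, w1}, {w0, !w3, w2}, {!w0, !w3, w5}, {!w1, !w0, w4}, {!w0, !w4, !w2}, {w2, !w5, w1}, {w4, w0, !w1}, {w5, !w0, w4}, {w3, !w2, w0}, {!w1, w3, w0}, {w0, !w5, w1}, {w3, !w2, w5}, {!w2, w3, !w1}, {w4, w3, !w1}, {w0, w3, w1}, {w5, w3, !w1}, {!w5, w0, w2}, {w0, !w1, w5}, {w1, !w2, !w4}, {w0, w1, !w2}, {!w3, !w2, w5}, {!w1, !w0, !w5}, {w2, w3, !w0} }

w0 ↦ true, w1 ↦ false, w2 ↦ true, w3 ↦ false, w4 ↦ false, w5 ↦ true

Case w2 = true:
Case w0 = true:
From the singleton clause (!w4), w4 = false.
From the singleton clause (!w1), w1 = false.
From the singleton clause (w5), w5 = true.
No clause remains; w3 is free.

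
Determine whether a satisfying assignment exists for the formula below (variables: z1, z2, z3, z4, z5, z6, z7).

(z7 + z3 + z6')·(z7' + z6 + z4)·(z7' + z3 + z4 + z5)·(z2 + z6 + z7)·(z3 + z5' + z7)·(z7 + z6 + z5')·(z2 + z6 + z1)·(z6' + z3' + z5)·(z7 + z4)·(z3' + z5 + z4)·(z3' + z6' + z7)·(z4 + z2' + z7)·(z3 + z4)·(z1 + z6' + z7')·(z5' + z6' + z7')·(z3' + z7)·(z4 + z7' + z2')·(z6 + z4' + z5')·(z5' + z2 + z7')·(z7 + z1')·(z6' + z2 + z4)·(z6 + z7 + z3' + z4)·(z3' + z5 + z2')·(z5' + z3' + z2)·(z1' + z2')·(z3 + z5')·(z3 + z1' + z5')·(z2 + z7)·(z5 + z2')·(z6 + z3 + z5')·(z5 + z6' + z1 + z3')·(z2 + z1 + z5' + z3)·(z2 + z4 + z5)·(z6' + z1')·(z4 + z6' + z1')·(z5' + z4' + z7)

Branch on z7: set z7 = 1.
Branch on z6: set z6 = 0.
(z4) alone gives z4 = 1.
(z5') alone gives z5 = 0.
(z2') alone gives z2 = 0.
(z1) alone gives z1 = 1.
Every clause is now satisfied; z3 is unconstrained.
A satisfying assignment: z1: 1, z2: 0, z3: 0, z4: 1, z5: 0, z6: 0, z7: 1.

Yes, satisfiable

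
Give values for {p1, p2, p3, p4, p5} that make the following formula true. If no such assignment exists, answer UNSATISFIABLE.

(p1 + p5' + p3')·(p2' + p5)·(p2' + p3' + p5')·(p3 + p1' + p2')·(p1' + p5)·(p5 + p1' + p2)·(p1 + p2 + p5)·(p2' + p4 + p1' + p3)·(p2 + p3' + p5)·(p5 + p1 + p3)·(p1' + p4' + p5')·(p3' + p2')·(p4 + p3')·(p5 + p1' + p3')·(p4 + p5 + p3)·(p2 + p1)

Branch on p2: set p2 = 1.
Unit clause (p5) forces p5 = 1.
Unit clause (p3') forces p3 = 0.
Unit clause (p1') forces p1 = 0.
Every clause is now satisfied; p4 is unconstrained.

p1 ↦ 0,  p2 ↦ 1,  p3 ↦ 0,  p4 ↦ 1,  p5 ↦ 1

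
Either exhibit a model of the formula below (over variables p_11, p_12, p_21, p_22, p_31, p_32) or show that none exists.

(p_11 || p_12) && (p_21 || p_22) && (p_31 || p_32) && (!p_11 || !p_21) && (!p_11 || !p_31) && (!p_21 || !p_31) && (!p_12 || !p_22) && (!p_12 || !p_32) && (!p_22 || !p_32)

UNSATISFIABLE

Suppose p_11 = true.
From the singleton clause (!p_21), p_21 = false.
From the singleton clause (p_22), p_22 = true.
From the singleton clause (!p_31), p_31 = false.
From the singleton clause (p_32), p_32 = true.
That conflicts with the unit clause (!p_32).
Backtrack on p_11: now try p_11 = false.
From the singleton clause (p_12), p_12 = true.
From the singleton clause (!p_22), p_22 = false.
From the singleton clause (p_21), p_21 = true.
From the singleton clause (!p_31), p_31 = false.
From the singleton clause (p_32), p_32 = true.
That conflicts with the unit clause (!p_32).
Both values of p_11 lead to a conflict.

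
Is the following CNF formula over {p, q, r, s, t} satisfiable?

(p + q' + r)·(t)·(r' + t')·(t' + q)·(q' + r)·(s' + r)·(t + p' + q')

The clause (t) is unit, so t = 1.
The clause (r') is unit, so r = 0.
The clause (q) is unit, so q = 1.
Now (q') is unsatisfied and unit — conflict.
No assignment satisfies every clause.

Unsatisfiable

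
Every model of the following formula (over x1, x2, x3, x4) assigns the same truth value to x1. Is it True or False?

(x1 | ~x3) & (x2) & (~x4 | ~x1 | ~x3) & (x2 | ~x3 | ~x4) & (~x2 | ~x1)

False

Suppose x1 = 1.
The clause (x2) is unit, so x2 = 1.
That conflicts with the unit clause (~x2).
So every satisfying assignment has x1 = False.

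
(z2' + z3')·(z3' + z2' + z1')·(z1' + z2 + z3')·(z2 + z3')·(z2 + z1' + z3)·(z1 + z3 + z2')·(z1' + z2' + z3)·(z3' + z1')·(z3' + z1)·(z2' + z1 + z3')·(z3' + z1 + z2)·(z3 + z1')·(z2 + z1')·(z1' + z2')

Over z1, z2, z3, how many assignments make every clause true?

There are 2^3 = 8 truth assignments over (z1, z2, z3).
Check each against the 14 clauses (columns in the order z1, z2, z3):
  F F F  ✓ satisfies all
  F F T  ✗ fails (z2 + z3')
  F T F  ✗ fails (z1 + z3 + z2')
  F T T  ✗ fails (z2' + z3')
  T F F  ✗ fails (z2 + z1' + z3)
  T F T  ✗ fails (z1' + z2 + z3')
  T T F  ✗ fails (z1' + z2' + z3)
  T T T  ✗ fails (z2' + z3')
1 of the 8 rows is a model.

1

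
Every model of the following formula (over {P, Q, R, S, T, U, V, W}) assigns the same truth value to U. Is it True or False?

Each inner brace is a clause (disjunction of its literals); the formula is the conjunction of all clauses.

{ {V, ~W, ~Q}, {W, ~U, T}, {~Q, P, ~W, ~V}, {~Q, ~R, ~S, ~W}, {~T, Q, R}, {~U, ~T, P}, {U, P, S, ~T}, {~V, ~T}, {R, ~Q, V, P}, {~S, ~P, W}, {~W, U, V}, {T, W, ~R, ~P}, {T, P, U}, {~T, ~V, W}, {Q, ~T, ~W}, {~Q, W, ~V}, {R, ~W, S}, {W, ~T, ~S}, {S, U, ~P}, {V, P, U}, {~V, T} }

True

Suppose U = 0.
Branch on V: set V = 0.
Unit clause (~W) forces W = 0.
Unit clause (P) forces P = 1.
Unit clause (~S) forces S = 0.
That conflicts with the unit clause (S).
Undo V and try V = 1.
Unit clause (~T) forces T = 0.
That conflicts with the unit clause (T).
Either choice for V ends in contradiction.
So every satisfying assignment has U = True.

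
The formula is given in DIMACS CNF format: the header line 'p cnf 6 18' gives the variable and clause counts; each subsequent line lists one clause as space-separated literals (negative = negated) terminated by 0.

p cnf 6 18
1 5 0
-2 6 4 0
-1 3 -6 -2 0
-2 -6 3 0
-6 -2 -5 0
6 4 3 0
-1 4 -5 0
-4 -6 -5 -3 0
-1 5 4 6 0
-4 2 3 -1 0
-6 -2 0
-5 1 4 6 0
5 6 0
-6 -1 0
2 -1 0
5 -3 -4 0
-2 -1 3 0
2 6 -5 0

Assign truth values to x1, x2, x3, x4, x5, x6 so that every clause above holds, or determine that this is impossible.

Try x1 = False.
(x5) alone gives x5 = True.
Try x6 = True.
(¬x2) alone gives x2 = False.
Try x4 = True.
(¬x3) alone gives x3 = False.
All clauses are satisfied.

x1: False, x2: False, x3: False, x4: True, x5: True, x6: True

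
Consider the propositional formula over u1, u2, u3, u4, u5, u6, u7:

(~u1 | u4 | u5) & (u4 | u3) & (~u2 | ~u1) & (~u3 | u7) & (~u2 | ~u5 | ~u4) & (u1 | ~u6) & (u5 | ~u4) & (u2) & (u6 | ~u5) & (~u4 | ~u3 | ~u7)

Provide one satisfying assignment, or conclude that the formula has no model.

u1 ↦ 0, u2 ↦ 1, u3 ↦ 1, u4 ↦ 0, u5 ↦ 0, u6 ↦ 0, u7 ↦ 1

From the singleton clause (u2), u2 = 1.
From the singleton clause (~u1), u1 = 0.
From the singleton clause (~u6), u6 = 0.
From the singleton clause (~u5), u5 = 0.
From the singleton clause (~u4), u4 = 0.
From the singleton clause (u3), u3 = 1.
From the singleton clause (u7), u7 = 1.
Every clause now holds.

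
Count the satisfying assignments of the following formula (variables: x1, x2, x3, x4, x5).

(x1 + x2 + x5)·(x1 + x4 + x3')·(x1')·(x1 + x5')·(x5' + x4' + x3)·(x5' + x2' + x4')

3

There are 2^5 = 32 truth assignments over (x1, x2, x3, x4, x5).
Split on x2. With x2 = 1, the clauses containing x2 are satisfied and x2' drops from the rest; 3 of the 2^4 = 16 assignments to the other variables satisfy what remains.
With x2 = 0, by the same count on the reduced clause set, 0 assignments work.
Total: 3 + 0 = 3.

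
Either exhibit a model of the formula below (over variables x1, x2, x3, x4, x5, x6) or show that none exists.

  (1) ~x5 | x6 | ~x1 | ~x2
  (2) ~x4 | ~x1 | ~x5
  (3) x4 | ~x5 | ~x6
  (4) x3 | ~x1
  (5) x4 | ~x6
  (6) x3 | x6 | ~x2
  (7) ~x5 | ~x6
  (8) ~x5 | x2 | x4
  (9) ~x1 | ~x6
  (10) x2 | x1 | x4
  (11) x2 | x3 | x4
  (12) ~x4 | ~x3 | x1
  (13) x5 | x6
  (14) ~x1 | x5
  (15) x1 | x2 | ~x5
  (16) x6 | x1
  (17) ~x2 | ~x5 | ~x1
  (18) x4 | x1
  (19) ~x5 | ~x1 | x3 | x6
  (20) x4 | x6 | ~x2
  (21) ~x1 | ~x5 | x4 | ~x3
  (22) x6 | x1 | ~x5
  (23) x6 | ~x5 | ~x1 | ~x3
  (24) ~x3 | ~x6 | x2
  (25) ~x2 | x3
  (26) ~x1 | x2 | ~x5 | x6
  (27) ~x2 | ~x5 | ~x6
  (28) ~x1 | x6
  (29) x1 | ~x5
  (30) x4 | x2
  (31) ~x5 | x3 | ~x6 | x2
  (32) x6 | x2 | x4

Try x3 = 0.
From the singleton clause (~x1), x1 = 0.
From the singleton clause (x6), x6 = 1.
From the singleton clause (x4), x4 = 1.
From the singleton clause (~x5), x5 = 0.
From the singleton clause (~x2), x2 = 0.
All clauses are satisfied.

x1 ↦ 0; x2 ↦ 0; x3 ↦ 0; x4 ↦ 1; x5 ↦ 0; x6 ↦ 1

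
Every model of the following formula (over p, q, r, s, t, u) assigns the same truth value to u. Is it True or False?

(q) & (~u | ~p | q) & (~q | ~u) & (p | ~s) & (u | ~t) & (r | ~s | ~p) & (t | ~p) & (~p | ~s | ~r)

Suppose u = 1.
(q) alone gives q = 1.
That conflicts with the unit clause (~q).
So every satisfying assignment has u = False.

False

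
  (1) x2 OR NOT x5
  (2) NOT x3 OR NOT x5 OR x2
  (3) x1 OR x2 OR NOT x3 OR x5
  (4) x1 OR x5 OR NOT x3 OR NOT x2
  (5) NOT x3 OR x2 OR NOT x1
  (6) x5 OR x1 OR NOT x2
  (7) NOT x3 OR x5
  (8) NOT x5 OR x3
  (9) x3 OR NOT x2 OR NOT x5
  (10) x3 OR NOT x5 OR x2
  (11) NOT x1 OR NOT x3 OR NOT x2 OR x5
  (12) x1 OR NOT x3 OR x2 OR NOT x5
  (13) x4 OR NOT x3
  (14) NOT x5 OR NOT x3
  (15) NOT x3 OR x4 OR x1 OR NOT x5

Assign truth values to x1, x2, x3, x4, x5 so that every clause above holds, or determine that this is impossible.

x1 ↦ false,  x2 ↦ false,  x3 ↦ false,  x4 ↦ false,  x5 ↦ false

Suppose x2 = false.
From the singleton clause (NOT x5), x5 = false.
From the singleton clause (NOT x3), x3 = false.
No clause remains; x1, x4 are free.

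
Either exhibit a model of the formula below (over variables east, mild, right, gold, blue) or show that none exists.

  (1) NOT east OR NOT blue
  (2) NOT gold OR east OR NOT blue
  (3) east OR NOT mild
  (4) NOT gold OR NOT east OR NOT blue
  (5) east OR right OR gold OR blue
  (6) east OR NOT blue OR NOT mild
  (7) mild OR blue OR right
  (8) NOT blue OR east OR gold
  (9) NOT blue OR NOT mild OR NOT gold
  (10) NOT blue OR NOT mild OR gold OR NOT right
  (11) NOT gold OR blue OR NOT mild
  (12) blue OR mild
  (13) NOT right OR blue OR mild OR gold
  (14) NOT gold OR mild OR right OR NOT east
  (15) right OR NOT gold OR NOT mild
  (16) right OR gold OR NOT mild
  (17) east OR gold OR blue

Suppose east = true.
(NOT blue) alone gives blue = false.
(mild) alone gives mild = true.
(NOT gold) alone gives gold = false.
(right) alone gives right = true.
Every clause now holds.

east ↦ true, mild ↦ true, right ↦ true, gold ↦ false, blue ↦ false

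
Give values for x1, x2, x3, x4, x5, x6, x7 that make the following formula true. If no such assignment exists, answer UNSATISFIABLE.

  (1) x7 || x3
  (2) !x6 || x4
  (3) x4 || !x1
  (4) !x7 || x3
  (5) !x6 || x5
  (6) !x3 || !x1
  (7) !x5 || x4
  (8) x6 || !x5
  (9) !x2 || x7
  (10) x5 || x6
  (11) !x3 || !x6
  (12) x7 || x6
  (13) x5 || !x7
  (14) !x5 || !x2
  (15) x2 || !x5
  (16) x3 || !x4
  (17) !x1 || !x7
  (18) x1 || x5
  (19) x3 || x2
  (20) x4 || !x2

UNSATISFIABLE

Try x7 = true.
The clause (x3) is unit, so x3 = true.
The clause (!x1) is unit, so x1 = false.
The clause (!x6) is unit, so x6 = false.
The clause (!x5) is unit, so x5 = false.
That conflicts with the unit clause (x5).
That branch fails; take x7 = false instead.
The clause (x3) is unit, so x3 = true.
The clause (!x1) is unit, so x1 = false.
The clause (!x2) is unit, so x2 = false.
The clause (!x6) is unit, so x6 = false.
That conflicts with the unit clause (x6).
Both values of x7 lead to a conflict.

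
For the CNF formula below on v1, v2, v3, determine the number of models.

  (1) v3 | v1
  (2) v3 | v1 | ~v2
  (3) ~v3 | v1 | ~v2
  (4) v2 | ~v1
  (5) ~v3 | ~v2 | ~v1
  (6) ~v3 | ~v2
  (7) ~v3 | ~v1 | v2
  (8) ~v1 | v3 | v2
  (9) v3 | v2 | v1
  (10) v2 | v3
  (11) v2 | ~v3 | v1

1

There are 2^3 = 8 truth assignments over (v1, v2, v3).
Check each against the 11 clauses (columns in the order v1, v2, v3):
  F F F  ✗ fails (v3 | v1)
  F F T  ✗ fails (v2 | ~v3 | v1)
  F T F  ✗ fails (v3 | v1)
  F T T  ✗ fails (~v3 | v1 | ~v2)
  T F F  ✗ fails (v2 | ~v1)
  T F T  ✗ fails (v2 | ~v1)
  T T F  ✓ satisfies all
  T T T  ✗ fails (~v3 | ~v2 | ~v1)
1 of the 8 rows is a model.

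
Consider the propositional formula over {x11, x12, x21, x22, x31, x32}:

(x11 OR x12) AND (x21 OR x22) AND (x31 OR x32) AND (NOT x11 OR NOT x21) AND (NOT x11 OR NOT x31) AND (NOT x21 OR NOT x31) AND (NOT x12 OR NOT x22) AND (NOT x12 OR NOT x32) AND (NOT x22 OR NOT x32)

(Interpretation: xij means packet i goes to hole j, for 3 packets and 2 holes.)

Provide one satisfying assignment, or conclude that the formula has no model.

UNSATISFIABLE

Case x11 = true:
(NOT x21) alone gives x21 = false.
(x22) alone gives x22 = true.
(NOT x31) alone gives x31 = false.
(x32) alone gives x32 = true.
But (NOT x32) is also a unit clause — contradiction.
Undo x11 and try x11 = false.
(x12) alone gives x12 = true.
(NOT x22) alone gives x22 = false.
(x21) alone gives x21 = true.
(NOT x31) alone gives x31 = false.
(x32) alone gives x32 = true.
But (NOT x32) is also a unit clause — contradiction.
Either choice for x11 ends in contradiction.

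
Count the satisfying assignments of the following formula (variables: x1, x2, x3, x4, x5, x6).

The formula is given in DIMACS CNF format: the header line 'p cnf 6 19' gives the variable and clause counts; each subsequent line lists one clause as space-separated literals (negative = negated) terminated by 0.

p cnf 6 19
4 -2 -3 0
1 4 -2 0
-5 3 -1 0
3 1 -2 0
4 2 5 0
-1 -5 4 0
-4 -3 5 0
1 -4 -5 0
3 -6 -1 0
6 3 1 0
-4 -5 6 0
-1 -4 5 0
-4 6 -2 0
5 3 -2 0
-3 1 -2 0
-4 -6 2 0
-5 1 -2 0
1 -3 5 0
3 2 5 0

4

There are 2^6 = 64 truth assignments over (x1, x2, x3, x4, x5, x6).
Split on x5. With x5 = True, the clauses containing x5 are satisfied and ¬x5 drops from the rest; 4 of the 2^5 = 32 assignments to the other variables satisfy what remains.
With x5 = False, by the same count on the reduced clause set, 0 assignments work.
(One model: x1=F, x2=F, x3=F, x4=F, x5=T, x6=T.)
Total: 4 + 0 = 4.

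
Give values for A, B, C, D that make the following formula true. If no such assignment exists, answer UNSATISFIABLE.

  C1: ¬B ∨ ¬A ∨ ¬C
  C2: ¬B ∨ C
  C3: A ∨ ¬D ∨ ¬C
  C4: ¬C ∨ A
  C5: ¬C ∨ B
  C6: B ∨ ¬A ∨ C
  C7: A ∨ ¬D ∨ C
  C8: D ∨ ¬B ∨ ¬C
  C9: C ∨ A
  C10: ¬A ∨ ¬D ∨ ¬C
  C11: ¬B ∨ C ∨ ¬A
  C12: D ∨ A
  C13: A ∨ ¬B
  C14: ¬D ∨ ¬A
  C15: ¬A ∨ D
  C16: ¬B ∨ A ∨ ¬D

UNSATISFIABLE

Branch on B: set B = False.
From the singleton clause (¬C), C = False.
From the singleton clause (¬A), A = False.
That conflicts with the unit clause (A).
Undo B and try B = True.
From the singleton clause (C), C = True.
From the singleton clause (¬A), A = False.
That conflicts with the unit clause (A).
Both values of B lead to a conflict.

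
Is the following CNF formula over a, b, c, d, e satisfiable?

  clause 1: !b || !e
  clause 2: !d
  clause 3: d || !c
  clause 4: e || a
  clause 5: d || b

Unit clause (!d) forces d = false.
Unit clause (!c) forces c = false.
Unit clause (b) forces b = true.
Unit clause (!e) forces e = false.
Unit clause (a) forces a = true.
Every clause now holds.
A satisfying assignment: a=true, b=true, c=false, d=false, e=false.

Yes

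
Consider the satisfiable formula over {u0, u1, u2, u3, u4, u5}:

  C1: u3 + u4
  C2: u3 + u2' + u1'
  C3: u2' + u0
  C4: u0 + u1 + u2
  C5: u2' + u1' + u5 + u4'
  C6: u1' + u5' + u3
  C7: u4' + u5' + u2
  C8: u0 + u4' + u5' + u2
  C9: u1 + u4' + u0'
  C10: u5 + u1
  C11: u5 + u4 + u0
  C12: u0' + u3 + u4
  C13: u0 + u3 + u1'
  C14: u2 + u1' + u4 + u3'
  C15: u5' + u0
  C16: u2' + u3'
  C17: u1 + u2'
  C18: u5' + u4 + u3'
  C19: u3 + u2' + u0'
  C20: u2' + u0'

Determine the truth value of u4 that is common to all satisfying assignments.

True

Suppose u4 = 0.
(u3) alone gives u3 = 1.
(u2') alone gives u2 = 0.
(u1') alone gives u1 = 0.
(u0) alone gives u0 = 1.
(u5) alone gives u5 = 1.
That conflicts with the unit clause (u5').
So every satisfying assignment has u4 = True.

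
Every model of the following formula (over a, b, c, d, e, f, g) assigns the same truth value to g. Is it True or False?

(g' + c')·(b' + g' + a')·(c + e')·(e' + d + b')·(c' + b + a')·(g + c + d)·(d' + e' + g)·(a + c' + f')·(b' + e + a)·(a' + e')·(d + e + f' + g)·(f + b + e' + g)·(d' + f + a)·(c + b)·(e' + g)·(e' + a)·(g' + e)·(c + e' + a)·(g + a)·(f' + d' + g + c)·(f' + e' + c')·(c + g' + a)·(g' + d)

Suppose g = 1.
(c') alone gives c = 0.
(e') alone gives e = 0.
That conflicts with the unit clause (e).
So every satisfying assignment has g = False.

False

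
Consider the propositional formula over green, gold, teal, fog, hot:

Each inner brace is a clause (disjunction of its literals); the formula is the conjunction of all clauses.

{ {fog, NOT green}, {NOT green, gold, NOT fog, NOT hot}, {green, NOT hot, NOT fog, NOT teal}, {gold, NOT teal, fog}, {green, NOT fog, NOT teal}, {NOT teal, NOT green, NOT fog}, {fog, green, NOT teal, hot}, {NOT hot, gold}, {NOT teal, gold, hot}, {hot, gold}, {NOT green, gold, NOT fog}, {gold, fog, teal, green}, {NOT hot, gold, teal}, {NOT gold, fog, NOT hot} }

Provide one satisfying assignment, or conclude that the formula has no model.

green ↦ true, gold ↦ true, teal ↦ false, fog ↦ true, hot ↦ false

Try fog = true.
Try green = true.
(NOT teal) alone gives teal = false.
(gold) alone gives gold = true.
No clause remains; hot is free.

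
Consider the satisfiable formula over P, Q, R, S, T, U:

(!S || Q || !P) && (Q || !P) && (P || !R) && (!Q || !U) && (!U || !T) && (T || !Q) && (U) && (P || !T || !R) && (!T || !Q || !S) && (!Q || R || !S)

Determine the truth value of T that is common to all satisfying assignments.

Suppose T = true.
(!U) alone gives U = false.
But (U) is also a unit clause — contradiction.
So every satisfying assignment has T = False.

False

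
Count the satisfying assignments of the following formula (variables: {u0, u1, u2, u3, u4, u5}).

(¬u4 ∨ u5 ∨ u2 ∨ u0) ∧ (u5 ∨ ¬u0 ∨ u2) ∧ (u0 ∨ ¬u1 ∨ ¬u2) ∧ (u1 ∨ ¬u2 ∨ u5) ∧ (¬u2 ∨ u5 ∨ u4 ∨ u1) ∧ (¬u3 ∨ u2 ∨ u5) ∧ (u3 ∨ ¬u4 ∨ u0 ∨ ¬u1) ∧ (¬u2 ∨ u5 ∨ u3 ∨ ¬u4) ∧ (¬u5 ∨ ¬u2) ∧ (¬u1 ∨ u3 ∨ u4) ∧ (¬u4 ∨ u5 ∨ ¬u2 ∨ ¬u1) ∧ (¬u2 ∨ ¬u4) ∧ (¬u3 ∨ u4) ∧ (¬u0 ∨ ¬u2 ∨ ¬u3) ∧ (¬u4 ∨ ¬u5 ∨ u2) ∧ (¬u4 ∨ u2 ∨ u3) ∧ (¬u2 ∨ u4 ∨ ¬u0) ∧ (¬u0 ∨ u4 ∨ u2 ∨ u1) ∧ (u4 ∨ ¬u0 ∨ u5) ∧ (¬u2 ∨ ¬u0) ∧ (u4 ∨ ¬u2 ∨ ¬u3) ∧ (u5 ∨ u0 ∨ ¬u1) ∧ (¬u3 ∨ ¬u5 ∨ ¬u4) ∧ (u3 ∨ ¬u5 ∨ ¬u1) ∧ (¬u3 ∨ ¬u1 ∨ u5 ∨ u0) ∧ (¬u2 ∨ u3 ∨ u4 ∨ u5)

2

There are 2^6 = 64 truth assignments over (u0, u1, u2, u3, u4, u5).
Split on u2. With u2 = True, the clauses containing u2 are satisfied and ¬u2 drops from the rest; 0 of the 2^5 = 32 assignments to the other variables satisfy what remains.
With u2 = False, by the same count on the reduced clause set, 2 assignments work.
(One model: u0=F, u1=F, u2=F, u3=F, u4=F, u5=F.)
Total: 0 + 2 = 2.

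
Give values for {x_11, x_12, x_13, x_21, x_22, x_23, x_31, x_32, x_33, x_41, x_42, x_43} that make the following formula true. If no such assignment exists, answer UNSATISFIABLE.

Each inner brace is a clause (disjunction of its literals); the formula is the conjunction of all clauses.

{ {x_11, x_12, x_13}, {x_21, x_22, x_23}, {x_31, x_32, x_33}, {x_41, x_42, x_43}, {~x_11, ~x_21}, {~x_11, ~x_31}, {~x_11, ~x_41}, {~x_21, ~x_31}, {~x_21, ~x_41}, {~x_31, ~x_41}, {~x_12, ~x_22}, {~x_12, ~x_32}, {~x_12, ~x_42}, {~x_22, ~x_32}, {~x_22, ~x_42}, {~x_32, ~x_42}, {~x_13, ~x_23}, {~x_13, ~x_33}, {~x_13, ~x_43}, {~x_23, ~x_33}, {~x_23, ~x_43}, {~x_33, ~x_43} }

Try x_11 = 0.
Try x_12 = 1.
The clause (~x_22) is unit, so x_22 = 0.
The clause (~x_32) is unit, so x_32 = 0.
The clause (~x_42) is unit, so x_42 = 0.
Try x_21 = 1.
The clause (~x_31) is unit, so x_31 = 0.
The clause (x_33) is unit, so x_33 = 1.
The clause (~x_41) is unit, so x_41 = 0.
The clause (x_43) is unit, so x_43 = 1.
That conflicts with the unit clause (~x_43).
That branch fails; take x_21 = 0 instead.
The clause (x_23) is unit, so x_23 = 1.
The clause (~x_13) is unit, so x_13 = 0.
The clause (~x_33) is unit, so x_33 = 0.
The clause (x_31) is unit, so x_31 = 1.
The clause (~x_41) is unit, so x_41 = 0.
The clause (x_43) is unit, so x_43 = 1.
That conflicts with the unit clause (~x_43).
Both values of x_21 lead to a conflict.
That branch fails; take x_12 = 0 instead.
The clause (x_13) is unit, so x_13 = 1.
The clause (~x_23) is unit, so x_23 = 0.
The clause (~x_33) is unit, so x_33 = 0.
The clause (~x_43) is unit, so x_43 = 0.
Try x_21 = 1.
The clause (~x_31) is unit, so x_31 = 0.
The clause (x_32) is unit, so x_32 = 1.
The clause (~x_41) is unit, so x_41 = 0.
The clause (x_42) is unit, so x_42 = 1.
That conflicts with the unit clause (~x_42).
That branch fails; take x_21 = 0 instead.
The clause (x_22) is unit, so x_22 = 1.
The clause (~x_32) is unit, so x_32 = 0.
The clause (x_31) is unit, so x_31 = 1.
The clause (~x_41) is unit, so x_41 = 0.
The clause (x_42) is unit, so x_42 = 1.
That conflicts with the unit clause (~x_42).
Both values of x_21 lead to a conflict.
Both values of x_12 lead to a conflict.
That branch fails; take x_11 = 1 instead.
The clause (~x_21) is unit, so x_21 = 0.
The clause (~x_31) is unit, so x_31 = 0.
The clause (~x_41) is unit, so x_41 = 0.
Try x_22 = 1.
The clause (~x_12) is unit, so x_12 = 0.
The clause (~x_32) is unit, so x_32 = 0.
The clause (x_33) is unit, so x_33 = 1.
The clause (~x_42) is unit, so x_42 = 0.
The clause (x_43) is unit, so x_43 = 1.
That conflicts with the unit clause (~x_43).
That branch fails; take x_22 = 0 instead.
The clause (x_23) is unit, so x_23 = 1.
The clause (~x_13) is unit, so x_13 = 0.
The clause (~x_33) is unit, so x_33 = 0.
The clause (x_32) is unit, so x_32 = 1.
The clause (~x_12) is unit, so x_12 = 0.
The clause (~x_42) is unit, so x_42 = 0.
The clause (x_43) is unit, so x_43 = 1.
That conflicts with the unit clause (~x_43).
Both values of x_22 lead to a conflict.
Both values of x_11 lead to a conflict.

UNSATISFIABLE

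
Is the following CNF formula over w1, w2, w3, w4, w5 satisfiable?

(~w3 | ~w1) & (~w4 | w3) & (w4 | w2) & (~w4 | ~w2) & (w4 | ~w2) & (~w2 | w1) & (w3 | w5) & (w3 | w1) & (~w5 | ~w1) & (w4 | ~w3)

Satisfiable

Try w3 = 1.
Unit clause (~w1) forces w1 = 0.
Unit clause (~w2) forces w2 = 0.
Unit clause (w4) forces w4 = 1.
Every clause is now satisfied; w5 is unconstrained.
A satisfying assignment: w1: 0; w2: 0; w3: 1; w4: 1; w5: 1.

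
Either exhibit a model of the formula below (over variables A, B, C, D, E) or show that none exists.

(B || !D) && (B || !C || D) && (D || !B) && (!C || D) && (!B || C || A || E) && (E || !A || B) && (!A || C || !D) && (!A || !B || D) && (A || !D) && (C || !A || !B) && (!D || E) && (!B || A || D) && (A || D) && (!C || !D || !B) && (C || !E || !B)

Branch on B: set B = false.
Unit clause (!D) forces D = false.
Unit clause (!C) forces C = false.
Unit clause (A) forces A = true.
Unit clause (E) forces E = true.
Every clause now holds.

A ↦ true,  B ↦ false,  C ↦ false,  D ↦ false,  E ↦ true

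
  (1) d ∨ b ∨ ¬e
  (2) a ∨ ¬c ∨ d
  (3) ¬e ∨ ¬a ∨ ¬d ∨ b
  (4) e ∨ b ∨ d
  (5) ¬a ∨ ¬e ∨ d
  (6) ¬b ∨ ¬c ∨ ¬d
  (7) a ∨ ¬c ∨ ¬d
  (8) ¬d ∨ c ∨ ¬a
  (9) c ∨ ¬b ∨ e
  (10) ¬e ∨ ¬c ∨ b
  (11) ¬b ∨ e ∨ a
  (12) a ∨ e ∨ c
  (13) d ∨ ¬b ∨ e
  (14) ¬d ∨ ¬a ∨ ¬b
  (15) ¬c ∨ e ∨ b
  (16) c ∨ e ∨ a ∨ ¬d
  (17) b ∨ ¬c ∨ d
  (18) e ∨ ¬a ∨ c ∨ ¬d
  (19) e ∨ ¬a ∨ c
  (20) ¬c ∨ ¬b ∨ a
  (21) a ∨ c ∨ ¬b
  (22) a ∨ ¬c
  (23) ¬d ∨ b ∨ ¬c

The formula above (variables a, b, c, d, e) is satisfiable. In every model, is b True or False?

False

Suppose b = True.
Suppose c = False.
Unit clause (e) forces e = True.
Unit clause (a) forces a = True.
Unit clause (d) forces d = True.
Now (¬d) is unsatisfied and unit — conflict.
So c must be the other value — set c = True.
Unit clause (¬d) forces d = False.
Unit clause (a) forces a = True.
Unit clause (¬e) forces e = False.
Now (e) is unsatisfied and unit — conflict.
Either choice for c ends in contradiction.
So every satisfying assignment has b = False.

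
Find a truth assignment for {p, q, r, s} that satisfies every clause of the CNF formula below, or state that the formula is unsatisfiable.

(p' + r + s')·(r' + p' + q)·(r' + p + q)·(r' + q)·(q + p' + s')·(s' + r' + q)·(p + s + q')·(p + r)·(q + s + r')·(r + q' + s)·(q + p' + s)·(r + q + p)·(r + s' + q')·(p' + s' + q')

Branch on r: set r = 1.
From the singleton clause (q), q = 1.
Branch on p: set p = 0.
From the singleton clause (s), s = 1.
Every clause now holds.

p ↦ 0,  q ↦ 1,  r ↦ 1,  s ↦ 1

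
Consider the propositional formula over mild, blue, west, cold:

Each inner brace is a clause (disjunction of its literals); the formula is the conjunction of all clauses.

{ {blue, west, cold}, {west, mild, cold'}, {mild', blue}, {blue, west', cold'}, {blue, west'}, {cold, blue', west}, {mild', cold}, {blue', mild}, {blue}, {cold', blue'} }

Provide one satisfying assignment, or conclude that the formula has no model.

The clause (blue) is unit, so blue = 1.
The clause (mild) is unit, so mild = 1.
The clause (cold) is unit, so cold = 1.
That conflicts with the unit clause (cold').

UNSATISFIABLE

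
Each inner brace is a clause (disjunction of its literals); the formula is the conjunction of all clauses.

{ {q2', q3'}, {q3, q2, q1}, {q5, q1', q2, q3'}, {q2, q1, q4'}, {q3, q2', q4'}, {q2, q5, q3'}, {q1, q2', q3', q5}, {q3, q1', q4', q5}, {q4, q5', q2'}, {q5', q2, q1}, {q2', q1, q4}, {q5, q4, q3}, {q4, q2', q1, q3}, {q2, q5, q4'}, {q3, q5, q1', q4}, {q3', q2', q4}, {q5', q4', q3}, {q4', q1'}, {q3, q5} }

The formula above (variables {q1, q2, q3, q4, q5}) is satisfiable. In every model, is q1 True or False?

Suppose q1 = 0.
Case q2 = 0:
Unit clause (q3) forces q3 = 1.
Unit clause (q4') forces q4 = 0.
Unit clause (q5) forces q5 = 1.
Now (q5') is unsatisfied and unit — conflict.
That branch fails; take q2 = 1 instead.
Unit clause (q3') forces q3 = 0.
Unit clause (q4') forces q4 = 0.
Now (q4) is unsatisfied and unit — conflict.
Neither q2 = 1 nor q2 = 0 works.
So every satisfying assignment has q1 = True.

True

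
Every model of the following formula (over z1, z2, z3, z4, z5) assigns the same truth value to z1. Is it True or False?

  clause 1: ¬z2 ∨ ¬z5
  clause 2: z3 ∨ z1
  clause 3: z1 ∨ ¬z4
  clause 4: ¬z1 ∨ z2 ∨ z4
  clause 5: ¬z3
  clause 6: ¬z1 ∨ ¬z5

Suppose z1 = False.
Unit clause (z3) forces z3 = True.
Now (¬z3) is unsatisfied and unit — conflict.
So every satisfying assignment has z1 = True.

True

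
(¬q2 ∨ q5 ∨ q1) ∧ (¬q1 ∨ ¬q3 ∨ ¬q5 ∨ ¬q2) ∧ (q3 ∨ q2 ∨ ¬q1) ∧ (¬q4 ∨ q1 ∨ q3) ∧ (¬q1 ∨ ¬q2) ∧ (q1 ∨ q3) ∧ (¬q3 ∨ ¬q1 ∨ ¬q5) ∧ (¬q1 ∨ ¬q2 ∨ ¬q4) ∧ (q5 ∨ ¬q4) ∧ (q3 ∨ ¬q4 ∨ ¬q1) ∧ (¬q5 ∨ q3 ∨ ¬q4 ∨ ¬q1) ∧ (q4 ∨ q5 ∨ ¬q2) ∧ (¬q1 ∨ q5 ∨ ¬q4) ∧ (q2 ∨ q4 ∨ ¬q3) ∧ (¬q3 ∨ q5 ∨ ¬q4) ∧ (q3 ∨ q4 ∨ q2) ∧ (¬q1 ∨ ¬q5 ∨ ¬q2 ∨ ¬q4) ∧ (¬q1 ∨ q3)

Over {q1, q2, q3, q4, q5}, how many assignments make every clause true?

3

There are 2^5 = 32 truth assignments over (q1, q2, q3, q4, q5).
Split on q5. With q5 = True, the clauses containing q5 are satisfied and ¬q5 drops from the rest; 3 of the 2^4 = 16 assignments to the other variables satisfy what remains.
With q5 = False, by the same count on the reduced clause set, 0 assignments work.
Total: 3 + 0 = 3.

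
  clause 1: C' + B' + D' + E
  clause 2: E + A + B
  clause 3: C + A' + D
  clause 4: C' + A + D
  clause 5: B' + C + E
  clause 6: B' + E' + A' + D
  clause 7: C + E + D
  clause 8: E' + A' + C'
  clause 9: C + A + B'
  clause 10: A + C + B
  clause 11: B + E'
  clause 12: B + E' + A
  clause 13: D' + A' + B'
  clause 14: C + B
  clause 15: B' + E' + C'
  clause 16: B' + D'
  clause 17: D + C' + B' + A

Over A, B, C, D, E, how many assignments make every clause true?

There are 2^5 = 32 truth assignments over (A, B, C, D, E).
Split on B. With B = 1, the clauses containing B are satisfied and B' drops from the rest; 1 of the 2^4 = 16 assignments to the other variables satisfy what remains.
With B = 0, by the same count on the reduced clause set, 2 assignments work.
(One model: A=T, B=F, C=T, D=F, E=F.)
Total: 1 + 2 = 3.

3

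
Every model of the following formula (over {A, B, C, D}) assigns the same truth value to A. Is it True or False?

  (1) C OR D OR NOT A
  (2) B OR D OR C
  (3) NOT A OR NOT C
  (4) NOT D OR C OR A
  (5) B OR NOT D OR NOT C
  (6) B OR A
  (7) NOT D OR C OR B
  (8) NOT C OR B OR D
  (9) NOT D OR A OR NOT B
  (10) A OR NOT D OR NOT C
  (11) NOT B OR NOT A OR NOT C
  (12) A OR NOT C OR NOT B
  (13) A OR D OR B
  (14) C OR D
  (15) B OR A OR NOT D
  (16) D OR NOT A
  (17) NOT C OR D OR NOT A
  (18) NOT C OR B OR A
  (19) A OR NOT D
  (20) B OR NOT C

Suppose A = false.
(B) alone gives B = true.
(NOT D) alone gives D = false.
(NOT C) alone gives C = false.
But (C) is also a unit clause — contradiction.
So every satisfying assignment has A = True.

True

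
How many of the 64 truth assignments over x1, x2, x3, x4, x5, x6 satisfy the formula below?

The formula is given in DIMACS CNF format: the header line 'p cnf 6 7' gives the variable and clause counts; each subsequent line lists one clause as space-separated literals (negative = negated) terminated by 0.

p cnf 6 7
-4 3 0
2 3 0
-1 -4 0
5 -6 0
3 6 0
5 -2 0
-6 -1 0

14

There are 2^6 = 64 truth assignments over (x1, x2, x3, x4, x5, x6).
Split on x4. With x4 = True, the clauses containing x4 are satisfied and ¬x4 drops from the rest; 5 of the 2^5 = 32 assignments to the other variables satisfy what remains.
With x4 = False, by the same count on the reduced clause set, 9 assignments work.
Total: 5 + 9 = 14.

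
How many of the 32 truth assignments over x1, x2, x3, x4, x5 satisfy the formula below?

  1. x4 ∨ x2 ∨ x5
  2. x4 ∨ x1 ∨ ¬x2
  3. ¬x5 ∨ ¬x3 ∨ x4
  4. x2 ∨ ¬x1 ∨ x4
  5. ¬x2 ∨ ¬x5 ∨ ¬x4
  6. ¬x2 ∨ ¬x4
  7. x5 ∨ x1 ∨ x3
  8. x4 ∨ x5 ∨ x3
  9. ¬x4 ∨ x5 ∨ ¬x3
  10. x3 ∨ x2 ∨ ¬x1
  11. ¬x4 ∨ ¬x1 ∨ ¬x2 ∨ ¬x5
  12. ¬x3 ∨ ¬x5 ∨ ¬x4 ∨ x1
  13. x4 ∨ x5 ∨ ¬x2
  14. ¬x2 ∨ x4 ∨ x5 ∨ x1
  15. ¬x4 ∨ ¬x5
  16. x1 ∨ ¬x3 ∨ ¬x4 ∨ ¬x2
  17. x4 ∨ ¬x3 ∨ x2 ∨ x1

2

There are 2^5 = 32 truth assignments over (x1, x2, x3, x4, x5).
Split on x5. With x5 = True, the clauses containing x5 are satisfied and ¬x5 drops from the rest; 2 of the 2^4 = 16 assignments to the other variables satisfy what remains.
With x5 = False, by the same count on the reduced clause set, 0 assignments work.
(One model: x1=F, x2=F, x3=F, x4=F, x5=T.)
Total: 2 + 0 = 2.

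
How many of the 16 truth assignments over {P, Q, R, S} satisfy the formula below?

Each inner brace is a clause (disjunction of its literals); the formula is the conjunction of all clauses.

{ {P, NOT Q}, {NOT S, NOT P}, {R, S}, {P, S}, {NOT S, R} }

3

There are 2^4 = 16 truth assignments over (P, Q, R, S).
Split on P. With P = true, the clauses containing P are satisfied and NOT P drops from the rest; 2 of the 2^3 = 8 assignments to the other variables satisfy what remains.
With P = false, by the same count on the reduced clause set, 1 assignment works.
(One model: P=F, Q=F, R=T, S=T.)
Total: 2 + 1 = 3.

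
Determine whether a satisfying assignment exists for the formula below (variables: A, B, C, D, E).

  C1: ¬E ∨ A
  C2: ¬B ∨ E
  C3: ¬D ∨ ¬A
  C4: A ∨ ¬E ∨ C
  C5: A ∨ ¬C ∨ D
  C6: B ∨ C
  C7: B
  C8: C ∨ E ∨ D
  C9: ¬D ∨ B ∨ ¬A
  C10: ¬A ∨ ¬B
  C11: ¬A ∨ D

Unsatisfiable

(B) alone gives B = True.
(E) alone gives E = True.
(A) alone gives A = True.
Now (¬A) is unsatisfied and unit — conflict.
No assignment satisfies every clause.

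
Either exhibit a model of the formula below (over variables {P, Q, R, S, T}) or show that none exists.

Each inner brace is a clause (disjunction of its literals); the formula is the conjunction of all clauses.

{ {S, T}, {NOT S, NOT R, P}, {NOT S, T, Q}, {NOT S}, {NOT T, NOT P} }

P=false,  Q=true,  R=false,  S=false,  T=true

(NOT S) alone gives S = false.
(T) alone gives T = true.
(NOT P) alone gives P = false.
No clause remains; Q, R are free.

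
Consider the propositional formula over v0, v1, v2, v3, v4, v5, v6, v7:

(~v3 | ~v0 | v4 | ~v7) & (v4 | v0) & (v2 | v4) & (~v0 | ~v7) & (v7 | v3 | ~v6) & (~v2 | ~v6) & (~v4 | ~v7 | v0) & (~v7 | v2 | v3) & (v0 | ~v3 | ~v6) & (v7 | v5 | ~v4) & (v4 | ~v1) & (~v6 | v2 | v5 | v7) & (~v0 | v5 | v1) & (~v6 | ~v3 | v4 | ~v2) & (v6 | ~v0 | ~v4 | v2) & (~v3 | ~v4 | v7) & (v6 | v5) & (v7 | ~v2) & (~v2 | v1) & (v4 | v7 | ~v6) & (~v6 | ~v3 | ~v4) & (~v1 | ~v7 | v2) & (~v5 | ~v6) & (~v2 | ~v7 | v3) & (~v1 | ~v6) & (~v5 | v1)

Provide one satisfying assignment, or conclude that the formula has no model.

Branch on v4: set v4 = 1.
Branch on v0: set v0 = 0.
The clause (~v7) is unit, so v7 = 0.
The clause (v5) is unit, so v5 = 1.
The clause (~v3) is unit, so v3 = 0.
The clause (~v6) is unit, so v6 = 0.
The clause (~v2) is unit, so v2 = 0.
The clause (v1) is unit, so v1 = 1.
This assignment satisfies each clause.

v0 ↦ 0; v1 ↦ 1; v2 ↦ 0; v3 ↦ 0; v4 ↦ 1; v5 ↦ 1; v6 ↦ 0; v7 ↦ 0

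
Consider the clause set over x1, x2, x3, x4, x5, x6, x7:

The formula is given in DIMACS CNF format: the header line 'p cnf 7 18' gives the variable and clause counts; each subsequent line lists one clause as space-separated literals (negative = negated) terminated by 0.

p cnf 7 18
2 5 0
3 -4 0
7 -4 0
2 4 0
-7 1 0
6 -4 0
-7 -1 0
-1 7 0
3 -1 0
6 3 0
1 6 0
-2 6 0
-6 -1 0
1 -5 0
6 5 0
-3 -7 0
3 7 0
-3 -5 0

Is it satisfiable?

Branch on x2: set x2 = True.
Unit clause (x6) forces x6 = True.
Unit clause (¬x1) forces x1 = False.
Unit clause (¬x7) forces x7 = False.
Unit clause (¬x4) forces x4 = False.
Unit clause (¬x5) forces x5 = False.
Unit clause (x3) forces x3 = True.
All clauses are satisfied.
A satisfying assignment: x1 ↦ False; x2 ↦ True; x3 ↦ True; x4 ↦ False; x5 ↦ False; x6 ↦ True; x7 ↦ False.

Yes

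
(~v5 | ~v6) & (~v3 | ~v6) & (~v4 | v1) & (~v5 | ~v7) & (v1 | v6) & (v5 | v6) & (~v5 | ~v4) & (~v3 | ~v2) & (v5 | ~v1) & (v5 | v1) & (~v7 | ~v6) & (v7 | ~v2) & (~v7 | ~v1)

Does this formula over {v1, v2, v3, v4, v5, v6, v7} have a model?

Try v5 = 1.
Unit clause (~v6) forces v6 = 0.
Unit clause (~v7) forces v7 = 0.
Unit clause (v1) forces v1 = 1.
Unit clause (~v4) forces v4 = 0.
Unit clause (~v2) forces v2 = 0.
No clause remains; v3 is free.
A satisfying assignment: v1: 1; v2: 0; v3: 0; v4: 0; v5: 1; v6: 0; v7: 0.

Yes, satisfiable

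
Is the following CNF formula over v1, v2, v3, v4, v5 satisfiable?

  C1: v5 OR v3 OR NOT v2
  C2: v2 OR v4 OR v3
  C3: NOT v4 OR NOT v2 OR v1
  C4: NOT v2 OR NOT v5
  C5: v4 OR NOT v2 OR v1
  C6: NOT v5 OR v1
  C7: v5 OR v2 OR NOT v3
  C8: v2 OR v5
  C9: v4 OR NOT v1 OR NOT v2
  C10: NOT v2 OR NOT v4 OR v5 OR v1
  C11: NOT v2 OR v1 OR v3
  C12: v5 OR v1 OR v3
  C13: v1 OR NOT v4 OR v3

Try v2 = false.
The clause (v5) is unit, so v5 = true.
The clause (v1) is unit, so v1 = true.
Try v4 = false.
The clause (v3) is unit, so v3 = true.
All clauses are satisfied.
A satisfying assignment: v1=true; v2=false; v3=true; v4=false; v5=true.

Satisfiable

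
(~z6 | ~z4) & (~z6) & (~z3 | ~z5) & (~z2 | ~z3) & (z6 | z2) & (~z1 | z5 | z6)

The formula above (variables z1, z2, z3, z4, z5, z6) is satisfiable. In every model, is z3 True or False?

Suppose z3 = 1.
From the singleton clause (~z6), z6 = 0.
From the singleton clause (~z5), z5 = 0.
From the singleton clause (~z2), z2 = 0.
That conflicts with the unit clause (z2).
So every satisfying assignment has z3 = False.

False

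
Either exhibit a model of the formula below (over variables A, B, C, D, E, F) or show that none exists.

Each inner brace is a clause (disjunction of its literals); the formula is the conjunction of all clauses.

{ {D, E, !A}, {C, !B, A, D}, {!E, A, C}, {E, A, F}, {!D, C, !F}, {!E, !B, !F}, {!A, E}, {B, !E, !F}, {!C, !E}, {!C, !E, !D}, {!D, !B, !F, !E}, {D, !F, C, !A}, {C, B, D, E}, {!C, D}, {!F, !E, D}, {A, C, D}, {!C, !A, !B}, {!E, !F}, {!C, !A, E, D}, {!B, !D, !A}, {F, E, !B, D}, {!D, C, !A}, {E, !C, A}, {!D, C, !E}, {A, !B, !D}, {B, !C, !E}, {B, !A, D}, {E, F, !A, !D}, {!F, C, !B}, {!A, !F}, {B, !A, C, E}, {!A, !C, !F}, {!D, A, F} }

Try A = true.
The clause (E) is unit, so E = true.
The clause (!C) is unit, so C = false.
The clause (!F) is unit, so F = false.
The clause (!D) is unit, so D = false.
The clause (B) is unit, so B = true.
All clauses are satisfied.

A=true,  B=true,  C=false,  D=false,  E=true,  F=false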